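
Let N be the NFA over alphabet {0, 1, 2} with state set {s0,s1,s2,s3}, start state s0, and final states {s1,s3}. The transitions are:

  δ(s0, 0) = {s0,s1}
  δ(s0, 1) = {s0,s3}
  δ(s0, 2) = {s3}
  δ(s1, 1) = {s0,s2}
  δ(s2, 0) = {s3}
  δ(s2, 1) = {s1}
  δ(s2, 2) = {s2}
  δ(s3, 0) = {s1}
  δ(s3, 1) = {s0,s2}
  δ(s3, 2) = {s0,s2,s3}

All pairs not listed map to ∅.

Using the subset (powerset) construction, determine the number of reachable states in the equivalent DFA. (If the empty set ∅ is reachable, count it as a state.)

Start state of the DFA: {s0}.
{s0} --0--> {s0,s1}  [new]
{s0} --1--> {s0,s3}  [new]
{s0} --2--> {s3}  [new]
{s0,s1} --0--> {s0,s1}  [seen]
{s0,s1} --1--> {s0,s2,s3}  [new]
{s0,s1} --2--> {s3}  [seen]
{s0,s3} --0--> {s0,s1}  [seen]
{s0,s3} --1--> {s0,s2,s3}  [seen]
{s0,s3} --2--> {s0,s2,s3}  [seen]
{s3} --0--> {s1}  [new]
{s3} --1--> {s0,s2}  [new]
{s3} --2--> {s0,s2,s3}  [seen]
{s0,s2,s3} --0--> {s0,s1,s3}  [new]
{s0,s2,s3} --1--> {s0,s1,s2,s3}  [new]
{s0,s2,s3} --2--> {s0,s2,s3}  [seen]
{s1} --0--> ∅  [new]
{s1} --1--> {s0,s2}  [seen]
{s1} --2--> ∅  [seen]
{s0,s2} --0--> {s0,s1,s3}  [seen]
{s0,s2} --1--> {s0,s1,s3}  [seen]
{s0,s2} --2--> {s2,s3}  [new]
{s0,s1,s3} --0--> {s0,s1}  [seen]
{s0,s1,s3} --1--> {s0,s2,s3}  [seen]
{s0,s1,s3} --2--> {s0,s2,s3}  [seen]
{s0,s1,s2,s3} --0--> {s0,s1,s3}  [seen]
{s0,s1,s2,s3} --1--> {s0,s1,s2,s3}  [seen]
{s0,s1,s2,s3} --2--> {s0,s2,s3}  [seen]
∅ --0--> ∅  [seen]
∅ --1--> ∅  [seen]
∅ --2--> ∅  [seen]
{s2,s3} --0--> {s1,s3}  [new]
{s2,s3} --1--> {s0,s1,s2}  [new]
{s2,s3} --2--> {s0,s2,s3}  [seen]
{s1,s3} --0--> {s1}  [seen]
{s1,s3} --1--> {s0,s2}  [seen]
{s1,s3} --2--> {s0,s2,s3}  [seen]
{s0,s1,s2} --0--> {s0,s1,s3}  [seen]
{s0,s1,s2} --1--> {s0,s1,s2,s3}  [seen]
{s0,s1,s2} --2--> {s2,s3}  [seen]
Reachable DFA states: {s0}, {s0,s1}, {s0,s3}, {s3}, {s0,s2,s3}, {s1}, {s0,s2}, {s0,s1,s3}, {s0,s1,s2,s3}, ∅, {s2,s3}, {s1,s3}, {s0,s1,s2}.

13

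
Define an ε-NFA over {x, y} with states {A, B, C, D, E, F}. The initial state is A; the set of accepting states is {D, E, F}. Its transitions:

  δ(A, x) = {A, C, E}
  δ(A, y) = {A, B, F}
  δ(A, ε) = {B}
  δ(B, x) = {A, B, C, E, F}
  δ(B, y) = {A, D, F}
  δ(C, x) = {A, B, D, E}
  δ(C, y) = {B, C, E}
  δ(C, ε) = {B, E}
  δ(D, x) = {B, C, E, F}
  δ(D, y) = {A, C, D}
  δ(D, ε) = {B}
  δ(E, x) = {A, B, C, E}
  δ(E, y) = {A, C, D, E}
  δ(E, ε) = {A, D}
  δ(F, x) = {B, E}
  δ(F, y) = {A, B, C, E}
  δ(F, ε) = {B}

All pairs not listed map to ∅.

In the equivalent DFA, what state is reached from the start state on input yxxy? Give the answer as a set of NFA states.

Start: {A, B}.
δ(A,y) = {A, B, F}; δ(B,y) = {A, D, F}.
Union: {A, B, D, F}.
After y: {A, B, D, F}.
δ(A,x) = {A, C, E}; δ(B,x) = {A, B, C, E, F}; δ(D,x) = {B, C, E, F}; δ(F,x) = {B, E}.
Union: {A, B, C, E, F}.
ε-closure gives {A, B, C, D, E, F}.
After x: {A, B, C, D, E, F}.
δ(A,x) = {A, C, E}; δ(B,x) = {A, B, C, E, F}; δ(C,x) = {A, B, D, E}; δ(D,x) = {B, C, E, F}; δ(E,x) = {A, B, C, E}; δ(F,x) = {B, E}.
Union: {A, B, C, D, E, F}.
After x: {A, B, C, D, E, F}.
δ(A,y) = {A, B, F}; δ(B,y) = {A, D, F}; δ(C,y) = {B, C, E}; δ(D,y) = {A, C, D}; δ(E,y) = {A, C, D, E}; δ(F,y) = {A, B, C, E}.
Union: {A, B, C, D, E, F}.
After y: {A, B, C, D, E, F}.

{A, B, C, D, E, F}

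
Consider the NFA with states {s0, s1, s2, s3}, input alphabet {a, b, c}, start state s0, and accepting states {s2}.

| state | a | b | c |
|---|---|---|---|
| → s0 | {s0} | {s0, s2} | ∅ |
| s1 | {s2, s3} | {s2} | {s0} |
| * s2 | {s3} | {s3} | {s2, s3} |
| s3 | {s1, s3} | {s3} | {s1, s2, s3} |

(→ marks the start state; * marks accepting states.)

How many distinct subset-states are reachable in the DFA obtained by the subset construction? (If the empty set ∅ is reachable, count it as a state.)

Start state of the DFA: {s0}.
{s0} --a--> {s0}  [seen]
{s0} --b--> {s0, s2}  [new]
{s0} --c--> ∅  [new]
{s0, s2} --a--> {s0, s3}  [new]
{s0, s2} --b--> {s0, s2, s3}  [new]
{s0, s2} --c--> {s2, s3}  [new]
∅ --a--> ∅  [seen]
∅ --b--> ∅  [seen]
∅ --c--> ∅  [seen]
{s0, s3} --a--> {s0, s1, s3}  [new]
{s0, s3} --b--> {s0, s2, s3}  [seen]
{s0, s3} --c--> {s1, s2, s3}  [new]
{s0, s2, s3} --a--> {s0, s1, s3}  [seen]
{s0, s2, s3} --b--> {s0, s2, s3}  [seen]
{s0, s2, s3} --c--> {s1, s2, s3}  [seen]
{s2, s3} --a--> {s1, s3}  [new]
{s2, s3} --b--> {s3}  [new]
{s2, s3} --c--> {s1, s2, s3}  [seen]
{s0, s1, s3} --a--> {s0, s1, s2, s3}  [new]
{s0, s1, s3} --b--> {s0, s2, s3}  [seen]
{s0, s1, s3} --c--> {s0, s1, s2, s3}  [seen]
{s1, s2, s3} --a--> {s1, s2, s3}  [seen]
{s1, s2, s3} --b--> {s2, s3}  [seen]
{s1, s2, s3} --c--> {s0, s1, s2, s3}  [seen]
{s1, s3} --a--> {s1, s2, s3}  [seen]
{s1, s3} --b--> {s2, s3}  [seen]
{s1, s3} --c--> {s0, s1, s2, s3}  [seen]
{s3} --a--> {s1, s3}  [seen]
{s3} --b--> {s3}  [seen]
{s3} --c--> {s1, s2, s3}  [seen]
{s0, s1, s2, s3} --a--> {s0, s1, s2, s3}  [seen]
{s0, s1, s2, s3} --b--> {s0, s2, s3}  [seen]
{s0, s1, s2, s3} --c--> {s0, s1, s2, s3}  [seen]
Reachable DFA states: {s0}, {s0, s2}, ∅, {s0, s3}, {s0, s2, s3}, {s2, s3}, {s0, s1, s3}, {s1, s2, s3}, {s1, s3}, {s3}, {s0, s1, s2, s3}.

11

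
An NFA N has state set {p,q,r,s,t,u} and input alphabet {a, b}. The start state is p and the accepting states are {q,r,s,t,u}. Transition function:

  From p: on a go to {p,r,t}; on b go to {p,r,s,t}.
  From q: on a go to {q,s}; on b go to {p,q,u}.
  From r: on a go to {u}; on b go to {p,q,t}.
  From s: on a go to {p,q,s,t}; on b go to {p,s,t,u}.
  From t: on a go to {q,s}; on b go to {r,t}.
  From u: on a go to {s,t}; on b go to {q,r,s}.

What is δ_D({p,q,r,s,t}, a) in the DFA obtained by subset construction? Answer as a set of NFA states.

{p,q,r,s,t,u}

δ(p,a) = {p,r,t}; δ(q,a) = {q,s}; δ(r,a) = {u}; δ(s,a) = {p,q,s,t}; δ(t,a) = {q,s}.
Union: {p,q,r,s,t,u}.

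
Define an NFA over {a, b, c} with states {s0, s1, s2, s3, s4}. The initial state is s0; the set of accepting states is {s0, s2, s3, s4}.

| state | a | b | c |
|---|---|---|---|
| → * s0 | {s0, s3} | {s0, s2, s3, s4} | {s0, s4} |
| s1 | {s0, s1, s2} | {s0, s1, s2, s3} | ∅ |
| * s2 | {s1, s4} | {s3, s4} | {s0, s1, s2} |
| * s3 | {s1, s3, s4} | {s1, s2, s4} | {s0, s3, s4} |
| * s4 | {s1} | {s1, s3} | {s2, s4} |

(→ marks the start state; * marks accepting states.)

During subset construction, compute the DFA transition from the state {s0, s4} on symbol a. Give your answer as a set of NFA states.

δ(s0,a) = {s0, s3}; δ(s4,a) = {s1}.
Union: {s0, s1, s3}.

{s0, s1, s3}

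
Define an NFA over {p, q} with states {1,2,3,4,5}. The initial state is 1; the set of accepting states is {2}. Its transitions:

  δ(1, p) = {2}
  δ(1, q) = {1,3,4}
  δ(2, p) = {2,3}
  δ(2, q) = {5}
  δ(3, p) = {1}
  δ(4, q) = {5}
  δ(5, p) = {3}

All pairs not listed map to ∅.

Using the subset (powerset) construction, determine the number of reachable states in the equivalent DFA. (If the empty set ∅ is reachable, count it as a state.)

Start state of the DFA: {1}.
{1} --p--> {2}  [new]
{1} --q--> {1,3,4}  [new]
{2} --p--> {2,3}  [new]
{2} --q--> {5}  [new]
{1,3,4} --p--> {1,2}  [new]
{1,3,4} --q--> {1,3,4,5}  [new]
{2,3} --p--> {1,2,3}  [new]
{2,3} --q--> {5}  [seen]
{5} --p--> {3}  [new]
{5} --q--> ∅  [new]
{1,2} --p--> {2,3}  [seen]
{1,2} --q--> {1,3,4,5}  [seen]
{1,3,4,5} --p--> {1,2,3}  [seen]
{1,3,4,5} --q--> {1,3,4,5}  [seen]
{1,2,3} --p--> {1,2,3}  [seen]
{1,2,3} --q--> {1,3,4,5}  [seen]
{3} --p--> {1}  [seen]
{3} --q--> ∅  [seen]
∅ --p--> ∅  [seen]
∅ --q--> ∅  [seen]
Reachable DFA states: {1}, {2}, {1,3,4}, {2,3}, {5}, {1,2}, {1,3,4,5}, {1,2,3}, {3}, ∅.

10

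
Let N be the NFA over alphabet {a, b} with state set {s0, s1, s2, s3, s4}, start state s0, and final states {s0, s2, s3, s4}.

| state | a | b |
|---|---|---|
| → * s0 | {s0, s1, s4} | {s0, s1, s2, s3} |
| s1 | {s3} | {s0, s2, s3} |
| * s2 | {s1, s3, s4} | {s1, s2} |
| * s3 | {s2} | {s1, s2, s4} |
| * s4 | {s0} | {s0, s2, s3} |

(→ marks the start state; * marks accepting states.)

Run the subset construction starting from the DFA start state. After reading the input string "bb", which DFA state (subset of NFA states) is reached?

{s0, s1, s2, s3, s4}

Start: {s0}.
δ(s0,b) = {s0, s1, s2, s3}.
Union: {s0, s1, s2, s3}.
After b: {s0, s1, s2, s3}.
δ(s0,b) = {s0, s1, s2, s3}; δ(s1,b) = {s0, s2, s3}; δ(s2,b) = {s1, s2}; δ(s3,b) = {s1, s2, s4}.
Union: {s0, s1, s2, s3, s4}.
After b: {s0, s1, s2, s3, s4}.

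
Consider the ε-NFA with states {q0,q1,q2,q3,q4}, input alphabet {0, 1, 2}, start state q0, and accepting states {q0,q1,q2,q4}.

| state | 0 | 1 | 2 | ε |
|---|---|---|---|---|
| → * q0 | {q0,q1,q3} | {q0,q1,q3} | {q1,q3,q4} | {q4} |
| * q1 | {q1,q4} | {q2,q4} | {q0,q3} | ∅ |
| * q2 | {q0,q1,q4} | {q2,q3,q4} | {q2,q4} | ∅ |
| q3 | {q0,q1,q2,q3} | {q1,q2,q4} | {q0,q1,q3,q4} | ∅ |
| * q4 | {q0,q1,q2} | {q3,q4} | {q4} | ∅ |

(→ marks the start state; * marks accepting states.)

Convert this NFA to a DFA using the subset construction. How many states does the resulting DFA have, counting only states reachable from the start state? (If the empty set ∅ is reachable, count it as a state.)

Start state of the DFA: {q0,q4} (ε-closure of the NFA start).
{q0,q4} --0--> {q0,q1,q2,q3,q4}  [new]
{q0,q4} --1--> {q0,q1,q3,q4}  [new]
{q0,q4} --2--> {q1,q3,q4}  [new]
{q0,q1,q2,q3,q4} --0--> {q0,q1,q2,q3,q4}  [seen]
{q0,q1,q2,q3,q4} --1--> {q0,q1,q2,q3,q4}  [seen]
{q0,q1,q2,q3,q4} --2--> {q0,q1,q2,q3,q4}  [seen]
{q0,q1,q3,q4} --0--> {q0,q1,q2,q3,q4}  [seen]
{q0,q1,q3,q4} --1--> {q0,q1,q2,q3,q4}  [seen]
{q0,q1,q3,q4} --2--> {q0,q1,q3,q4}  [seen]
{q1,q3,q4} --0--> {q0,q1,q2,q3,q4}  [seen]
{q1,q3,q4} --1--> {q1,q2,q3,q4}  [new]
{q1,q3,q4} --2--> {q0,q1,q3,q4}  [seen]
{q1,q2,q3,q4} --0--> {q0,q1,q2,q3,q4}  [seen]
{q1,q2,q3,q4} --1--> {q1,q2,q3,q4}  [seen]
{q1,q2,q3,q4} --2--> {q0,q1,q2,q3,q4}  [seen]
Reachable DFA states: {q0,q4}, {q0,q1,q2,q3,q4}, {q0,q1,q3,q4}, {q1,q3,q4}, {q1,q2,q3,q4}.

5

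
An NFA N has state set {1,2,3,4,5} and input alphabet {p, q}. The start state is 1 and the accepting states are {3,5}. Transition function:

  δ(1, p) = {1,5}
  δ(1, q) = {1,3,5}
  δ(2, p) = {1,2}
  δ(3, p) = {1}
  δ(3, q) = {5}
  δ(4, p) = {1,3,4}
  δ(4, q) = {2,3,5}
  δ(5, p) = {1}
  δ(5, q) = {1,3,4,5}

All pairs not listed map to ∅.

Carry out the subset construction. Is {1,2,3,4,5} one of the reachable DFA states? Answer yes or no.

Start state of the DFA: {1}.
{1} --p--> {1,5}  [new]
{1} --q--> {1,3,5}  [new]
{1,5} --p--> {1,5}  [seen]
{1,5} --q--> {1,3,4,5}  [new]
{1,3,5} --p--> {1,5}  [seen]
{1,3,5} --q--> {1,3,4,5}  [seen]
{1,3,4,5} --p--> {1,3,4,5}  [seen]
{1,3,4,5} --q--> {1,2,3,4,5}  [new]
{1,2,3,4,5} --p--> {1,2,3,4,5}  [seen]
{1,2,3,4,5} --q--> {1,2,3,4,5}  [seen]
Reachable DFA states: {1}, {1,5}, {1,3,5}, {1,3,4,5}, {1,2,3,4,5}.
{1,2,3,4,5} is among them.

yes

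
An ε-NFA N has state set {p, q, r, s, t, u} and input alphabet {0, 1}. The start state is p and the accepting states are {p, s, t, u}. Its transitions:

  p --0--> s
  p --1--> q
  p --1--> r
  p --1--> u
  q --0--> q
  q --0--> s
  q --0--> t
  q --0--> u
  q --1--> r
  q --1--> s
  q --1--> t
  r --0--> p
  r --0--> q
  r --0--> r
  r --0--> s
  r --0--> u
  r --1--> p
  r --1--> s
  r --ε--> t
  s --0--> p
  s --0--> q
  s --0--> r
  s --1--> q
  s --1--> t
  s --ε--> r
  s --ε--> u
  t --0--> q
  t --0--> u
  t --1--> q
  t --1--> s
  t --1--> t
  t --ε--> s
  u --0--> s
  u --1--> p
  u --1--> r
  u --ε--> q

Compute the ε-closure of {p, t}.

Begin with {p, t}.
t →ε {s}; add s.
s →ε {r, u}; add r, u.
u →ε {q}; add q.
ε-closure = {p, q, r, s, t, u}.

{p, q, r, s, t, u}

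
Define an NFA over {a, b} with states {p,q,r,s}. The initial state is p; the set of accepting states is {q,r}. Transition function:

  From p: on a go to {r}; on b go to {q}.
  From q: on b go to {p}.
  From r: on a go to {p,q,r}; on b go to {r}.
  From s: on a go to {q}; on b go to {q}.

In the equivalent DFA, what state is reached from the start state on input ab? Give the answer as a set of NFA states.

Start: {p}.
δ(p,a) = {r}.
Union: {r}.
After a: {r}.
δ(r,b) = {r}.
Union: {r}.
After b: {r}.

{r}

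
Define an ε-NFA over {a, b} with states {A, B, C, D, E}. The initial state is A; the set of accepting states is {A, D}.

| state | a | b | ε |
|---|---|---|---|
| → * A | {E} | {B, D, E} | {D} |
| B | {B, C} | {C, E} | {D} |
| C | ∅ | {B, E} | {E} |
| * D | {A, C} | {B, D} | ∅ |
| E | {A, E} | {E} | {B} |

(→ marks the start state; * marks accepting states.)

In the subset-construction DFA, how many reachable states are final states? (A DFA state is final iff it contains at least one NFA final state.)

4

Start state of the DFA: {A, D} (ε-closure of the NFA start).
{A, D} --a--> {A, B, C, D, E}  [new]
{A, D} --b--> {B, D, E}  [new]
{A, B, C, D, E} --a--> {A, B, C, D, E}  [seen]
{A, B, C, D, E} --b--> {B, C, D, E}  [new]
{B, D, E} --a--> {A, B, C, D, E}  [seen]
{B, D, E} --b--> {B, C, D, E}  [seen]
{B, C, D, E} --a--> {A, B, C, D, E}  [seen]
{B, C, D, E} --b--> {B, C, D, E}  [seen]
Reachable DFA states: {A, D}, {A, B, C, D, E}, {B, D, E}, {B, C, D, E}.
Accepting DFA states (contain an NFA accepting state): {A, D}, {A, B, C, D, E}, {B, D, E}, {B, C, D, E}.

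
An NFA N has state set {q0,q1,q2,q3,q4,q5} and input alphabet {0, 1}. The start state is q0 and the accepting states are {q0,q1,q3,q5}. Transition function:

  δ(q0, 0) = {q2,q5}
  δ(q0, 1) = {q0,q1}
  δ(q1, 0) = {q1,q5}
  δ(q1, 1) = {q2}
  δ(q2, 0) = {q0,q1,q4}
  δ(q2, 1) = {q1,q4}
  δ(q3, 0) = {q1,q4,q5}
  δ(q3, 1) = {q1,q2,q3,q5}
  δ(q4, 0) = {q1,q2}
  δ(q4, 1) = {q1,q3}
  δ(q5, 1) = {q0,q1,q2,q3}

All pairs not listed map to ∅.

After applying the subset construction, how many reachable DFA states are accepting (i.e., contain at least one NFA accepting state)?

12

Start state of the DFA: {q0}.
{q0} --0--> {q2,q5}  [new]
{q0} --1--> {q0,q1}  [new]
{q2,q5} --0--> {q0,q1,q4}  [new]
{q2,q5} --1--> {q0,q1,q2,q3,q4}  [new]
{q0,q1} --0--> {q1,q2,q5}  [new]
{q0,q1} --1--> {q0,q1,q2}  [new]
{q0,q1,q4} --0--> {q1,q2,q5}  [seen]
{q0,q1,q4} --1--> {q0,q1,q2,q3}  [new]
{q0,q1,q2,q3,q4} --0--> {q0,q1,q2,q4,q5}  [new]
{q0,q1,q2,q3,q4} --1--> {q0,q1,q2,q3,q4,q5}  [new]
{q1,q2,q5} --0--> {q0,q1,q4,q5}  [new]
{q1,q2,q5} --1--> {q0,q1,q2,q3,q4}  [seen]
{q0,q1,q2} --0--> {q0,q1,q2,q4,q5}  [seen]
{q0,q1,q2} --1--> {q0,q1,q2,q4}  [new]
{q0,q1,q2,q3} --0--> {q0,q1,q2,q4,q5}  [seen]
{q0,q1,q2,q3} --1--> {q0,q1,q2,q3,q4,q5}  [seen]
{q0,q1,q2,q4,q5} --0--> {q0,q1,q2,q4,q5}  [seen]
{q0,q1,q2,q4,q5} --1--> {q0,q1,q2,q3,q4}  [seen]
{q0,q1,q2,q3,q4,q5} --0--> {q0,q1,q2,q4,q5}  [seen]
{q0,q1,q2,q3,q4,q5} --1--> {q0,q1,q2,q3,q4,q5}  [seen]
{q0,q1,q4,q5} --0--> {q1,q2,q5}  [seen]
{q0,q1,q4,q5} --1--> {q0,q1,q2,q3}  [seen]
{q0,q1,q2,q4} --0--> {q0,q1,q2,q4,q5}  [seen]
{q0,q1,q2,q4} --1--> {q0,q1,q2,q3,q4}  [seen]
Reachable DFA states: {q0}, {q2,q5}, {q0,q1}, {q0,q1,q4}, {q0,q1,q2,q3,q4}, {q1,q2,q5}, {q0,q1,q2}, {q0,q1,q2,q3}, {q0,q1,q2,q4,q5}, {q0,q1,q2,q3,q4,q5}, {q0,q1,q4,q5}, {q0,q1,q2,q4}.
Accepting DFA states (contain an NFA accepting state): {q0}, {q2,q5}, {q0,q1}, {q0,q1,q4}, {q0,q1,q2,q3,q4}, {q1,q2,q5}, {q0,q1,q2}, {q0,q1,q2,q3}, {q0,q1,q2,q4,q5}, {q0,q1,q2,q3,q4,q5}, {q0,q1,q4,q5}, {q0,q1,q2,q4}.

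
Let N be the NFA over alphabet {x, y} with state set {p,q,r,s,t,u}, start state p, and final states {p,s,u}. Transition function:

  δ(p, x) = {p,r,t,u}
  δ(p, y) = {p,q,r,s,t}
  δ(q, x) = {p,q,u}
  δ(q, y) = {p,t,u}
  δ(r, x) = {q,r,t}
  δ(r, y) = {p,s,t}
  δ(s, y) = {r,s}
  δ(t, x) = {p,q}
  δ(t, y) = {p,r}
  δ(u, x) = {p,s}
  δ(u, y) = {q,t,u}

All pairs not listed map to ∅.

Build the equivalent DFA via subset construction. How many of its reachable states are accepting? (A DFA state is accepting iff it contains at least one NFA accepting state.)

Start state of the DFA: {p}.
{p} --x--> {p,r,t,u}  [new]
{p} --y--> {p,q,r,s,t}  [new]
{p,r,t,u} --x--> {p,q,r,s,t,u}  [new]
{p,r,t,u} --y--> {p,q,r,s,t,u}  [seen]
{p,q,r,s,t} --x--> {p,q,r,t,u}  [new]
{p,q,r,s,t} --y--> {p,q,r,s,t,u}  [seen]
{p,q,r,s,t,u} --x--> {p,q,r,s,t,u}  [seen]
{p,q,r,s,t,u} --y--> {p,q,r,s,t,u}  [seen]
{p,q,r,t,u} --x--> {p,q,r,s,t,u}  [seen]
{p,q,r,t,u} --y--> {p,q,r,s,t,u}  [seen]
Reachable DFA states: {p}, {p,r,t,u}, {p,q,r,s,t}, {p,q,r,s,t,u}, {p,q,r,t,u}.
Accepting DFA states (contain an NFA accepting state): {p}, {p,r,t,u}, {p,q,r,s,t}, {p,q,r,s,t,u}, {p,q,r,t,u}.

5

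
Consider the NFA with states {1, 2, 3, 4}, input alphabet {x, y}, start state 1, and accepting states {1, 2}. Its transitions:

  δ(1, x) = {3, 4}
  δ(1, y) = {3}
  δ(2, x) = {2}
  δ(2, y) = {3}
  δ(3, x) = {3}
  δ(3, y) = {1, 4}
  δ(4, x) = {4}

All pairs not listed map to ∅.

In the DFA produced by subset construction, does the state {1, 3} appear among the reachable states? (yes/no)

no

Start state of the DFA: {1}.
{1} --x--> {3, 4}  [new]
{1} --y--> {3}  [new]
{3, 4} --x--> {3, 4}  [seen]
{3, 4} --y--> {1, 4}  [new]
{3} --x--> {3}  [seen]
{3} --y--> {1, 4}  [seen]
{1, 4} --x--> {3, 4}  [seen]
{1, 4} --y--> {3}  [seen]
Reachable DFA states: {1}, {3, 4}, {3}, {1, 4}.
{1, 3} is not among them.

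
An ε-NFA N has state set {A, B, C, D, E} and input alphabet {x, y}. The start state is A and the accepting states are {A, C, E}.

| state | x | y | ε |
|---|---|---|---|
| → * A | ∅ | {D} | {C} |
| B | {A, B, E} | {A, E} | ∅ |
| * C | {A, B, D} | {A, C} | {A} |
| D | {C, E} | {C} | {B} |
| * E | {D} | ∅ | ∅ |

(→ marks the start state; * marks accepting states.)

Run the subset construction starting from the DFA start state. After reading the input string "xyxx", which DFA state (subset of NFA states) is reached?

Start: {A, C}.
δ(A,x) = ∅; δ(C,x) = {A, B, D}.
Union: {A, B, D}.
ε-closure gives {A, B, C, D}.
After x: {A, B, C, D}.
δ(A,y) = {D}; δ(B,y) = {A, E}; δ(C,y) = {A, C}; δ(D,y) = {C}.
Union: {A, C, D, E}.
ε-closure gives {A, B, C, D, E}.
After y: {A, B, C, D, E}.
δ(A,x) = ∅; δ(B,x) = {A, B, E}; δ(C,x) = {A, B, D}; δ(D,x) = {C, E}; δ(E,x) = {D}.
Union: {A, B, C, D, E}.
After x: {A, B, C, D, E}.
δ(A,x) = ∅; δ(B,x) = {A, B, E}; δ(C,x) = {A, B, D}; δ(D,x) = {C, E}; δ(E,x) = {D}.
Union: {A, B, C, D, E}.
After x: {A, B, C, D, E}.

{A, B, C, D, E}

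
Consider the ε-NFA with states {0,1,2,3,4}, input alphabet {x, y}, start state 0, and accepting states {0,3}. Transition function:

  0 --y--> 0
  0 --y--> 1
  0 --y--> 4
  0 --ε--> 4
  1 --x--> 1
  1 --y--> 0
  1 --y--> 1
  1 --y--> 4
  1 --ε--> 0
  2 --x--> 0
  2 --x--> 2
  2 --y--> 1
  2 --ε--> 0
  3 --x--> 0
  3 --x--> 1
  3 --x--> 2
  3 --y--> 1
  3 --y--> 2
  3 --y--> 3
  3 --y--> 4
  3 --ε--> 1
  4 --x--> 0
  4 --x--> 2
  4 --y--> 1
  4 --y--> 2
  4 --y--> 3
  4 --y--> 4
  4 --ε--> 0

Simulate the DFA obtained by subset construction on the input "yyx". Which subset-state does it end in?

Start: {0,4}.
δ(0,y) = {0,1,4}; δ(4,y) = {1,2,3,4}.
Union: {0,1,2,3,4}.
After y: {0,1,2,3,4}.
δ(0,y) = {0,1,4}; δ(1,y) = {0,1,4}; δ(2,y) = {1}; δ(3,y) = {1,2,3,4}; δ(4,y) = {1,2,3,4}.
Union: {0,1,2,3,4}.
After y: {0,1,2,3,4}.
δ(0,x) = ∅; δ(1,x) = {1}; δ(2,x) = {0,2}; δ(3,x) = {0,1,2}; δ(4,x) = {0,2}.
Union: {0,1,2}.
ε-closure gives {0,1,2,4}.
After x: {0,1,2,4}.

{0,1,2,4}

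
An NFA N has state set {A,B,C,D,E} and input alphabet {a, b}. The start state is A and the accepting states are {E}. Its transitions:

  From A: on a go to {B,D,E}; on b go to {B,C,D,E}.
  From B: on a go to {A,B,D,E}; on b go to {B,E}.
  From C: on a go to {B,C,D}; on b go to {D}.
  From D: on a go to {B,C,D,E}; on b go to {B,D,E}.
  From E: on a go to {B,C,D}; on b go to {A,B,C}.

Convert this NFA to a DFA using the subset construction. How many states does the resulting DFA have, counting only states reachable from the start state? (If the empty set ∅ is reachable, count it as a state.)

4

Start state of the DFA: {A}.
{A} --a--> {B,D,E}  [new]
{A} --b--> {B,C,D,E}  [new]
{B,D,E} --a--> {A,B,C,D,E}  [new]
{B,D,E} --b--> {A,B,C,D,E}  [seen]
{B,C,D,E} --a--> {A,B,C,D,E}  [seen]
{B,C,D,E} --b--> {A,B,C,D,E}  [seen]
{A,B,C,D,E} --a--> {A,B,C,D,E}  [seen]
{A,B,C,D,E} --b--> {A,B,C,D,E}  [seen]
Reachable DFA states: {A}, {B,D,E}, {B,C,D,E}, {A,B,C,D,E}.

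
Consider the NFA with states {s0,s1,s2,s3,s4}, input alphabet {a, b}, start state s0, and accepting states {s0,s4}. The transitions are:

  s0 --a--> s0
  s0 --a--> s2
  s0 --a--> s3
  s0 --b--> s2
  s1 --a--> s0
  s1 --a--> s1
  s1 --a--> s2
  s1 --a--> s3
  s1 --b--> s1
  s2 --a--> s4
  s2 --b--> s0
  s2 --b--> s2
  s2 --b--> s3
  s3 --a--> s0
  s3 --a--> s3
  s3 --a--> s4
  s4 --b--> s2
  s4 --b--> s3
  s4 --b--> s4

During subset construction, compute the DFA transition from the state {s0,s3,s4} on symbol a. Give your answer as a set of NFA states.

{s0,s2,s3,s4}

δ(s0,a) = {s0,s2,s3}; δ(s3,a) = {s0,s3,s4}; δ(s4,a) = ∅.
Union: {s0,s2,s3,s4}.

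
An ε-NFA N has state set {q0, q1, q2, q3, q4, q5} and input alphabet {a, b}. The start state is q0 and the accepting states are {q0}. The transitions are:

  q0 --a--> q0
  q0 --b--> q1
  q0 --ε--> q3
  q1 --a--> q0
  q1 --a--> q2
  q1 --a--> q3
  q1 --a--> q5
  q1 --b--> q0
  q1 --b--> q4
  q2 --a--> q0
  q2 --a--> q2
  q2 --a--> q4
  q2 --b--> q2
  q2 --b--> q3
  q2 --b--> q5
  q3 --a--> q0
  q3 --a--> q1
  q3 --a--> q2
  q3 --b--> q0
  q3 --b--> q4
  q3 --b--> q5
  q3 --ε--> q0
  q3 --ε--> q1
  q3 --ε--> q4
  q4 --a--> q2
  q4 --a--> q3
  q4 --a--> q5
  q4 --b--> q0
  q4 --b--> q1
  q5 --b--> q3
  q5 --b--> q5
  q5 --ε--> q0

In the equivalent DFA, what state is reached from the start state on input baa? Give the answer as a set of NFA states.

Start: {q0, q1, q3, q4}.
δ(q0,b) = {q1}; δ(q1,b) = {q0, q4}; δ(q3,b) = {q0, q4, q5}; δ(q4,b) = {q0, q1}.
Union: {q0, q1, q4, q5}.
ε-closure gives {q0, q1, q3, q4, q5}.
After b: {q0, q1, q3, q4, q5}.
δ(q0,a) = {q0}; δ(q1,a) = {q0, q2, q3, q5}; δ(q3,a) = {q0, q1, q2}; δ(q4,a) = {q2, q3, q5}; δ(q5,a) = ∅.
Union: {q0, q1, q2, q3, q5}.
ε-closure gives {q0, q1, q2, q3, q4, q5}.
After a: {q0, q1, q2, q3, q4, q5}.
δ(q0,a) = {q0}; δ(q1,a) = {q0, q2, q3, q5}; δ(q2,a) = {q0, q2, q4}; δ(q3,a) = {q0, q1, q2}; δ(q4,a) = {q2, q3, q5}; δ(q5,a) = ∅.
Union: {q0, q1, q2, q3, q4, q5}.
After a: {q0, q1, q2, q3, q4, q5}.

{q0, q1, q2, q3, q4, q5}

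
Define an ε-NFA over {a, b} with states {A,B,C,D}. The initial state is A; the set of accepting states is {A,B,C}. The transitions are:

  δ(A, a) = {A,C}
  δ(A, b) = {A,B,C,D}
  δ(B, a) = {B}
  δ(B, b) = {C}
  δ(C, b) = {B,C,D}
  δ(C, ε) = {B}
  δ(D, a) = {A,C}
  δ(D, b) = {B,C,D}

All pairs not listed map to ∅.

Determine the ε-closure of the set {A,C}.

Begin with {A,C}.
C →ε {B}; add B.
ε-closure = {A,B,C}.

{A,B,C}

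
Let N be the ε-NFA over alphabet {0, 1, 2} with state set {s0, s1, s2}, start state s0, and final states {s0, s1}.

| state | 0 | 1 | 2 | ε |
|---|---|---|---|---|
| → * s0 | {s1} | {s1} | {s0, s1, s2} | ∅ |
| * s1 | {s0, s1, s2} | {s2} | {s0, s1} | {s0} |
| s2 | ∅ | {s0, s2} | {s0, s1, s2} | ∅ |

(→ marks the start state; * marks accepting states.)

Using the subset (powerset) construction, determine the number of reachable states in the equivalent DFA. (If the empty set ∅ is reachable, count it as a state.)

3

Start state of the DFA: {s0} (ε-closure of the NFA start).
{s0} --0--> {s0, s1}  [new]
{s0} --1--> {s0, s1}  [seen]
{s0} --2--> {s0, s1, s2}  [new]
{s0, s1} --0--> {s0, s1, s2}  [seen]
{s0, s1} --1--> {s0, s1, s2}  [seen]
{s0, s1} --2--> {s0, s1, s2}  [seen]
{s0, s1, s2} --0--> {s0, s1, s2}  [seen]
{s0, s1, s2} --1--> {s0, s1, s2}  [seen]
{s0, s1, s2} --2--> {s0, s1, s2}  [seen]
Reachable DFA states: {s0}, {s0, s1}, {s0, s1, s2}.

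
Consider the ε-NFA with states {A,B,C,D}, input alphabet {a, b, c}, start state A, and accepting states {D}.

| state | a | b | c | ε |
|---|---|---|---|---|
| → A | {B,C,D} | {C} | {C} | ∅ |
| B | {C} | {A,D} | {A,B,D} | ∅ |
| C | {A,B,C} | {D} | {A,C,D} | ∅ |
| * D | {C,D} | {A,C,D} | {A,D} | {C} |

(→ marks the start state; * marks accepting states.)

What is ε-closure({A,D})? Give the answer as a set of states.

{A,C,D}

Begin with {A,D}.
D →ε {C}; add C.
ε-closure = {A,C,D}.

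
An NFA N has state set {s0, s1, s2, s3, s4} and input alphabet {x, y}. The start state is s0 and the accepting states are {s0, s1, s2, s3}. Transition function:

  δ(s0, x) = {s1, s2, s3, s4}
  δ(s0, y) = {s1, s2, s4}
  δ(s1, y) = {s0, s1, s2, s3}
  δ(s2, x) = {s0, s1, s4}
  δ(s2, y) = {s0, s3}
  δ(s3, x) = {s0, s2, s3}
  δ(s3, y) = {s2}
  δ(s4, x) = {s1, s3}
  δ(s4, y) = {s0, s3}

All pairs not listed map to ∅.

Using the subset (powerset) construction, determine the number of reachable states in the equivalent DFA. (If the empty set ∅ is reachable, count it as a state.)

Start state of the DFA: {s0}.
{s0} --x--> {s1, s2, s3, s4}  [new]
{s0} --y--> {s1, s2, s4}  [new]
{s1, s2, s3, s4} --x--> {s0, s1, s2, s3, s4}  [new]
{s1, s2, s3, s4} --y--> {s0, s1, s2, s3}  [new]
{s1, s2, s4} --x--> {s0, s1, s3, s4}  [new]
{s1, s2, s4} --y--> {s0, s1, s2, s3}  [seen]
{s0, s1, s2, s3, s4} --x--> {s0, s1, s2, s3, s4}  [seen]
{s0, s1, s2, s3, s4} --y--> {s0, s1, s2, s3, s4}  [seen]
{s0, s1, s2, s3} --x--> {s0, s1, s2, s3, s4}  [seen]
{s0, s1, s2, s3} --y--> {s0, s1, s2, s3, s4}  [seen]
{s0, s1, s3, s4} --x--> {s0, s1, s2, s3, s4}  [seen]
{s0, s1, s3, s4} --y--> {s0, s1, s2, s3, s4}  [seen]
Reachable DFA states: {s0}, {s1, s2, s3, s4}, {s1, s2, s4}, {s0, s1, s2, s3, s4}, {s0, s1, s2, s3}, {s0, s1, s3, s4}.

6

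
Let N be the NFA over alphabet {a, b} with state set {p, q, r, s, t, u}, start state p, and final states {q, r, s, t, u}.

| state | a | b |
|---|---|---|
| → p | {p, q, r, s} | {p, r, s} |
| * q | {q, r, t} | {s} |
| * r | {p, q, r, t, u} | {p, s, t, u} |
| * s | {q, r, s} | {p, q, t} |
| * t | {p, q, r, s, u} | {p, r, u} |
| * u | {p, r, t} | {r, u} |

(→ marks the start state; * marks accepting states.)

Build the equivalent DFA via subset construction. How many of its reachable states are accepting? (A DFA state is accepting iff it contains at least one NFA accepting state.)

Start state of the DFA: {p}.
{p} --a--> {p, q, r, s}  [new]
{p} --b--> {p, r, s}  [new]
{p, q, r, s} --a--> {p, q, r, s, t, u}  [new]
{p, q, r, s} --b--> {p, q, r, s, t, u}  [seen]
{p, r, s} --a--> {p, q, r, s, t, u}  [seen]
{p, r, s} --b--> {p, q, r, s, t, u}  [seen]
{p, q, r, s, t, u} --a--> {p, q, r, s, t, u}  [seen]
{p, q, r, s, t, u} --b--> {p, q, r, s, t, u}  [seen]
Reachable DFA states: {p}, {p, q, r, s}, {p, r, s}, {p, q, r, s, t, u}.
Accepting DFA states (contain an NFA accepting state): {p, q, r, s}, {p, r, s}, {p, q, r, s, t, u}.

3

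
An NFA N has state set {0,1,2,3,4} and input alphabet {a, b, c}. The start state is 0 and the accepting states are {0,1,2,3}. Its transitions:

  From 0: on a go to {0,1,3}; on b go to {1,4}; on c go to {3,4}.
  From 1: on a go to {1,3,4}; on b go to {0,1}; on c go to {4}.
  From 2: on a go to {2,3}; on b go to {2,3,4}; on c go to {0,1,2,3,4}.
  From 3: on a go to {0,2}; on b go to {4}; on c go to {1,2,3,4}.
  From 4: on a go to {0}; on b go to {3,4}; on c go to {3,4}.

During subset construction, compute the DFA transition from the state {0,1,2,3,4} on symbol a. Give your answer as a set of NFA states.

δ(0,a) = {0,1,3}; δ(1,a) = {1,3,4}; δ(2,a) = {2,3}; δ(3,a) = {0,2}; δ(4,a) = {0}.
Union: {0,1,2,3,4}.

{0,1,2,3,4}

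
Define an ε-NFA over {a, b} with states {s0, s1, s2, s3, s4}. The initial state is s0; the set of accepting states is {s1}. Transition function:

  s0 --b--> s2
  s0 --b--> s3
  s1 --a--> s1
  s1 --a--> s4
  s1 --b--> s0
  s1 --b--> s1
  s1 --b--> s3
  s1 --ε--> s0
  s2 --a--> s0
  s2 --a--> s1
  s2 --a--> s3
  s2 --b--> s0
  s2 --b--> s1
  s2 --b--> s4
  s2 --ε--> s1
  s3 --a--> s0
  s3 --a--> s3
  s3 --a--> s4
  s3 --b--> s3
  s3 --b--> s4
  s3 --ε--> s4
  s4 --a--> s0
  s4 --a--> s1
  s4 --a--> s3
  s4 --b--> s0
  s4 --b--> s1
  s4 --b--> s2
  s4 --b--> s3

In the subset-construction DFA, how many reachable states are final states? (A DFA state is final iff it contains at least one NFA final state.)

2

Start state of the DFA: {s0} (ε-closure of the NFA start).
{s0} --a--> ∅  [new]
{s0} --b--> {s0, s1, s2, s3, s4}  [new]
∅ --a--> ∅  [seen]
∅ --b--> ∅  [seen]
{s0, s1, s2, s3, s4} --a--> {s0, s1, s3, s4}  [new]
{s0, s1, s2, s3, s4} --b--> {s0, s1, s2, s3, s4}  [seen]
{s0, s1, s3, s4} --a--> {s0, s1, s3, s4}  [seen]
{s0, s1, s3, s4} --b--> {s0, s1, s2, s3, s4}  [seen]
Reachable DFA states: {s0}, ∅, {s0, s1, s2, s3, s4}, {s0, s1, s3, s4}.
Accepting DFA states (contain an NFA accepting state): {s0, s1, s2, s3, s4}, {s0, s1, s3, s4}.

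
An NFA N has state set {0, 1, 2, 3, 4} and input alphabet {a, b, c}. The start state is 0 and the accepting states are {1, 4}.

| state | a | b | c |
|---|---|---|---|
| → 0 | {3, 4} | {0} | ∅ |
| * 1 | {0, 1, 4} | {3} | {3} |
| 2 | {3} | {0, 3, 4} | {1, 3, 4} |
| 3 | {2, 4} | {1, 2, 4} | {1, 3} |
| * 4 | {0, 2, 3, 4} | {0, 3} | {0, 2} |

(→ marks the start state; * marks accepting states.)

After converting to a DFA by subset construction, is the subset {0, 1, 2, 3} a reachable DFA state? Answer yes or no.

yes

Start state of the DFA: {0}.
{0} --a--> {3, 4}  [new]
{0} --b--> {0}  [seen]
{0} --c--> ∅  [new]
{3, 4} --a--> {0, 2, 3, 4}  [new]
{3, 4} --b--> {0, 1, 2, 3, 4}  [new]
{3, 4} --c--> {0, 1, 2, 3}  [new]
∅ --a--> ∅  [seen]
∅ --b--> ∅  [seen]
∅ --c--> ∅  [seen]
{0, 2, 3, 4} --a--> {0, 2, 3, 4}  [seen]
{0, 2, 3, 4} --b--> {0, 1, 2, 3, 4}  [seen]
{0, 2, 3, 4} --c--> {0, 1, 2, 3, 4}  [seen]
{0, 1, 2, 3, 4} --a--> {0, 1, 2, 3, 4}  [seen]
{0, 1, 2, 3, 4} --b--> {0, 1, 2, 3, 4}  [seen]
{0, 1, 2, 3, 4} --c--> {0, 1, 2, 3, 4}  [seen]
{0, 1, 2, 3} --a--> {0, 1, 2, 3, 4}  [seen]
{0, 1, 2, 3} --b--> {0, 1, 2, 3, 4}  [seen]
{0, 1, 2, 3} --c--> {1, 3, 4}  [new]
{1, 3, 4} --a--> {0, 1, 2, 3, 4}  [seen]
{1, 3, 4} --b--> {0, 1, 2, 3, 4}  [seen]
{1, 3, 4} --c--> {0, 1, 2, 3}  [seen]
Reachable DFA states: {0}, {3, 4}, ∅, {0, 2, 3, 4}, {0, 1, 2, 3, 4}, {0, 1, 2, 3}, {1, 3, 4}.
{0, 1, 2, 3} is among them.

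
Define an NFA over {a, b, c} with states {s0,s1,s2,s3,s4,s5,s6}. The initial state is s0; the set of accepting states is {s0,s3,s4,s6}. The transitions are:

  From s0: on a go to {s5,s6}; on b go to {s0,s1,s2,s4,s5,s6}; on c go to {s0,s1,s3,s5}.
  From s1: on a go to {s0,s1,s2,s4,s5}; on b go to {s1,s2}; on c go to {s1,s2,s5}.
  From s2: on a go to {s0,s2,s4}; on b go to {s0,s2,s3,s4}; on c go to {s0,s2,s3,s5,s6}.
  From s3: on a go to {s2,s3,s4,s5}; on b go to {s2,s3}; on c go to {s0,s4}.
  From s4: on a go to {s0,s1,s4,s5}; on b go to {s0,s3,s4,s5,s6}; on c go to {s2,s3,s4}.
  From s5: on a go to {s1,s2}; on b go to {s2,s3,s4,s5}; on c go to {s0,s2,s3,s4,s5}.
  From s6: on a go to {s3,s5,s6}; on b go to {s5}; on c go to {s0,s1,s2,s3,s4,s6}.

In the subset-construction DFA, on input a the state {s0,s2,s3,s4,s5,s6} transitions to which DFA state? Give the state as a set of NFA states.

{s0,s1,s2,s3,s4,s5,s6}

δ(s0,a) = {s5,s6}; δ(s2,a) = {s0,s2,s4}; δ(s3,a) = {s2,s3,s4,s5}; δ(s4,a) = {s0,s1,s4,s5}; δ(s5,a) = {s1,s2}; δ(s6,a) = {s3,s5,s6}.
Union: {s0,s1,s2,s3,s4,s5,s6}.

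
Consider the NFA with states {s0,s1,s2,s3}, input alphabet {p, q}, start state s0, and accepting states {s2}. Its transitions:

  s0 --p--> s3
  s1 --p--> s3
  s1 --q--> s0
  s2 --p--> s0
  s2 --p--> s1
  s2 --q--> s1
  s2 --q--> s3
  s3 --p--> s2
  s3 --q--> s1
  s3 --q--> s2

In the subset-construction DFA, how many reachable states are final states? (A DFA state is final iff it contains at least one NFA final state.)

Start state of the DFA: {s0}.
{s0} --p--> {s3}  [new]
{s0} --q--> ∅  [new]
{s3} --p--> {s2}  [new]
{s3} --q--> {s1,s2}  [new]
∅ --p--> ∅  [seen]
∅ --q--> ∅  [seen]
{s2} --p--> {s0,s1}  [new]
{s2} --q--> {s1,s3}  [new]
{s1,s2} --p--> {s0,s1,s3}  [new]
{s1,s2} --q--> {s0,s1,s3}  [seen]
{s0,s1} --p--> {s3}  [seen]
{s0,s1} --q--> {s0}  [seen]
{s1,s3} --p--> {s2,s3}  [new]
{s1,s3} --q--> {s0,s1,s2}  [new]
{s0,s1,s3} --p--> {s2,s3}  [seen]
{s0,s1,s3} --q--> {s0,s1,s2}  [seen]
{s2,s3} --p--> {s0,s1,s2}  [seen]
{s2,s3} --q--> {s1,s2,s3}  [new]
{s0,s1,s2} --p--> {s0,s1,s3}  [seen]
{s0,s1,s2} --q--> {s0,s1,s3}  [seen]
{s1,s2,s3} --p--> {s0,s1,s2,s3}  [new]
{s1,s2,s3} --q--> {s0,s1,s2,s3}  [seen]
{s0,s1,s2,s3} --p--> {s0,s1,s2,s3}  [seen]
{s0,s1,s2,s3} --q--> {s0,s1,s2,s3}  [seen]
Reachable DFA states: {s0}, {s3}, ∅, {s2}, {s1,s2}, {s0,s1}, {s1,s3}, {s0,s1,s3}, {s2,s3}, {s0,s1,s2}, {s1,s2,s3}, {s0,s1,s2,s3}.
Accepting DFA states (contain an NFA accepting state): {s2}, {s1,s2}, {s2,s3}, {s0,s1,s2}, {s1,s2,s3}, {s0,s1,s2,s3}.

6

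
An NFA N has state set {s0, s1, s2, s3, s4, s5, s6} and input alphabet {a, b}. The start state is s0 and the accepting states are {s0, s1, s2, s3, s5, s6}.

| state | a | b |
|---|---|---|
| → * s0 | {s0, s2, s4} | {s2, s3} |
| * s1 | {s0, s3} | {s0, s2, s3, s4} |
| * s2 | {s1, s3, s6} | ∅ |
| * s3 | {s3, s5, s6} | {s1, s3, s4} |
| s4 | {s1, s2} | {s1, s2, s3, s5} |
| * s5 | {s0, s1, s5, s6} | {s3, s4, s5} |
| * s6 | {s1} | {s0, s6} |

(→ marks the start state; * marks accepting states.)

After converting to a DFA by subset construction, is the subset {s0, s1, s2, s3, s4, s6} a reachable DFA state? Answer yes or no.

Start state of the DFA: {s0}.
{s0} --a--> {s0, s2, s4}  [new]
{s0} --b--> {s2, s3}  [new]
{s0, s2, s4} --a--> {s0, s1, s2, s3, s4, s6}  [new]
{s0, s2, s4} --b--> {s1, s2, s3, s5}  [new]
{s2, s3} --a--> {s1, s3, s5, s6}  [new]
{s2, s3} --b--> {s1, s3, s4}  [new]
{s0, s1, s2, s3, s4, s6} --a--> {s0, s1, s2, s3, s4, s5, s6}  [new]
{s0, s1, s2, s3, s4, s6} --b--> {s0, s1, s2, s3, s4, s5, s6}  [seen]
{s1, s2, s3, s5} --a--> {s0, s1, s3, s5, s6}  [new]
{s1, s2, s3, s5} --b--> {s0, s1, s2, s3, s4, s5}  [new]
{s1, s3, s5, s6} --a--> {s0, s1, s3, s5, s6}  [seen]
{s1, s3, s5, s6} --b--> {s0, s1, s2, s3, s4, s5, s6}  [seen]
{s1, s3, s4} --a--> {s0, s1, s2, s3, s5, s6}  [new]
{s1, s3, s4} --b--> {s0, s1, s2, s3, s4, s5}  [seen]
{s0, s1, s2, s3, s4, s5, s6} --a--> {s0, s1, s2, s3, s4, s5, s6}  [seen]
{s0, s1, s2, s3, s4, s5, s6} --b--> {s0, s1, s2, s3, s4, s5, s6}  [seen]
{s0, s1, s3, s5, s6} --a--> {s0, s1, s2, s3, s4, s5, s6}  [seen]
{s0, s1, s3, s5, s6} --b--> {s0, s1, s2, s3, s4, s5, s6}  [seen]
{s0, s1, s2, s3, s4, s5} --a--> {s0, s1, s2, s3, s4, s5, s6}  [seen]
{s0, s1, s2, s3, s4, s5} --b--> {s0, s1, s2, s3, s4, s5}  [seen]
{s0, s1, s2, s3, s5, s6} --a--> {s0, s1, s2, s3, s4, s5, s6}  [seen]
{s0, s1, s2, s3, s5, s6} --b--> {s0, s1, s2, s3, s4, s5, s6}  [seen]
Reachable DFA states: {s0}, {s0, s2, s4}, {s2, s3}, {s0, s1, s2, s3, s4, s6}, {s1, s2, s3, s5}, {s1, s3, s5, s6}, {s1, s3, s4}, {s0, s1, s2, s3, s4, s5, s6}, {s0, s1, s3, s5, s6}, {s0, s1, s2, s3, s4, s5}, {s0, s1, s2, s3, s5, s6}.
{s0, s1, s2, s3, s4, s6} is among them.

yes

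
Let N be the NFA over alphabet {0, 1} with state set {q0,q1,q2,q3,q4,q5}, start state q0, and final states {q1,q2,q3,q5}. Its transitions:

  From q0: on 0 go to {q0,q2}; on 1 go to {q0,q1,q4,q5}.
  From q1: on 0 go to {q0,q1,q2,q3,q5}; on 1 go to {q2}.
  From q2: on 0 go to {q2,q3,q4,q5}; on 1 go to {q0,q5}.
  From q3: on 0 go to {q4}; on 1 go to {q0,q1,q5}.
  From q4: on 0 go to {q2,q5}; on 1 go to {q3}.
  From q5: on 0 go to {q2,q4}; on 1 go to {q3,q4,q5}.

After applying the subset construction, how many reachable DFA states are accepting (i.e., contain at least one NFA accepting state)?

Start state of the DFA: {q0}.
{q0} --0--> {q0,q2}  [new]
{q0} --1--> {q0,q1,q4,q5}  [new]
{q0,q2} --0--> {q0,q2,q3,q4,q5}  [new]
{q0,q2} --1--> {q0,q1,q4,q5}  [seen]
{q0,q1,q4,q5} --0--> {q0,q1,q2,q3,q4,q5}  [new]
{q0,q1,q4,q5} --1--> {q0,q1,q2,q3,q4,q5}  [seen]
{q0,q2,q3,q4,q5} --0--> {q0,q2,q3,q4,q5}  [seen]
{q0,q2,q3,q4,q5} --1--> {q0,q1,q3,q4,q5}  [new]
{q0,q1,q2,q3,q4,q5} --0--> {q0,q1,q2,q3,q4,q5}  [seen]
{q0,q1,q2,q3,q4,q5} --1--> {q0,q1,q2,q3,q4,q5}  [seen]
{q0,q1,q3,q4,q5} --0--> {q0,q1,q2,q3,q4,q5}  [seen]
{q0,q1,q3,q4,q5} --1--> {q0,q1,q2,q3,q4,q5}  [seen]
Reachable DFA states: {q0}, {q0,q2}, {q0,q1,q4,q5}, {q0,q2,q3,q4,q5}, {q0,q1,q2,q3,q4,q5}, {q0,q1,q3,q4,q5}.
Accepting DFA states (contain an NFA accepting state): {q0,q2}, {q0,q1,q4,q5}, {q0,q2,q3,q4,q5}, {q0,q1,q2,q3,q4,q5}, {q0,q1,q3,q4,q5}.

5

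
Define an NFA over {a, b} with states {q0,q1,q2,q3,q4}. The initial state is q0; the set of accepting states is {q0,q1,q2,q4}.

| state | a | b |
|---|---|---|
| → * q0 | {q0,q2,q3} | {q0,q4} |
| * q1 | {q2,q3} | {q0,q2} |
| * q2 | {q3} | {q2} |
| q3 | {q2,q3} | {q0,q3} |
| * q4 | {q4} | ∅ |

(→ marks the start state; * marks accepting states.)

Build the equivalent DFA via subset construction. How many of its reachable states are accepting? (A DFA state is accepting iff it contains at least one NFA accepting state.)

Start state of the DFA: {q0}.
{q0} --a--> {q0,q2,q3}  [new]
{q0} --b--> {q0,q4}  [new]
{q0,q2,q3} --a--> {q0,q2,q3}  [seen]
{q0,q2,q3} --b--> {q0,q2,q3,q4}  [new]
{q0,q4} --a--> {q0,q2,q3,q4}  [seen]
{q0,q4} --b--> {q0,q4}  [seen]
{q0,q2,q3,q4} --a--> {q0,q2,q3,q4}  [seen]
{q0,q2,q3,q4} --b--> {q0,q2,q3,q4}  [seen]
Reachable DFA states: {q0}, {q0,q2,q3}, {q0,q4}, {q0,q2,q3,q4}.
Accepting DFA states (contain an NFA accepting state): {q0}, {q0,q2,q3}, {q0,q4}, {q0,q2,q3,q4}.

4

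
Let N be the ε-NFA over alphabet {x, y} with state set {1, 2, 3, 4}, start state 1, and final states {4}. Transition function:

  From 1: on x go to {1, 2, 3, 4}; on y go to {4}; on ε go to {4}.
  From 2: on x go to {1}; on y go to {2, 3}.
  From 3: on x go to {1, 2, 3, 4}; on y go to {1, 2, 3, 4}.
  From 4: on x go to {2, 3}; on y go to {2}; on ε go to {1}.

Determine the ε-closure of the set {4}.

{1, 4}

Begin with {4}.
4 →ε {1}; add 1.
ε-closure = {1, 4}.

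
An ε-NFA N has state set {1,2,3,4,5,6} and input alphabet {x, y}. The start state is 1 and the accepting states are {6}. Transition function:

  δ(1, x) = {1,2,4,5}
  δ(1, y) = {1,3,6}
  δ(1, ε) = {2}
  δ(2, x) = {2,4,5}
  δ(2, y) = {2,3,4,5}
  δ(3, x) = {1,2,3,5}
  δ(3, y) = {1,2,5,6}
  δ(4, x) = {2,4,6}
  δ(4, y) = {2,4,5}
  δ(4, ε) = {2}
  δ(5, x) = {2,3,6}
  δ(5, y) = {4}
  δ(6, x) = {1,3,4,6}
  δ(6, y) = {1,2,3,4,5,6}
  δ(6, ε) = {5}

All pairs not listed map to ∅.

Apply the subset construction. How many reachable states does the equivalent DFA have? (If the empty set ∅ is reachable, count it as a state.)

Start state of the DFA: {1,2} (ε-closure of the NFA start).
{1,2} --x--> {1,2,4,5}  [new]
{1,2} --y--> {1,2,3,4,5,6}  [new]
{1,2,4,5} --x--> {1,2,3,4,5,6}  [seen]
{1,2,4,5} --y--> {1,2,3,4,5,6}  [seen]
{1,2,3,4,5,6} --x--> {1,2,3,4,5,6}  [seen]
{1,2,3,4,5,6} --y--> {1,2,3,4,5,6}  [seen]
Reachable DFA states: {1,2}, {1,2,4,5}, {1,2,3,4,5,6}.

3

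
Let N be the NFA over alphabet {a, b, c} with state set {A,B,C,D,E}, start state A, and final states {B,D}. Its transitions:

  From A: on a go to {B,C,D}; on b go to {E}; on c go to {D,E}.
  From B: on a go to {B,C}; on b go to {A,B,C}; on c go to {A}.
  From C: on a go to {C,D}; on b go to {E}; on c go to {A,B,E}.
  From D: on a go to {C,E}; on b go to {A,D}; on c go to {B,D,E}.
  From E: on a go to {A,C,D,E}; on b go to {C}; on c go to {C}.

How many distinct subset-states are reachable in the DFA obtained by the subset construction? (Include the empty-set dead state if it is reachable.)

Start state of the DFA: {A}.
{A} --a--> {B,C,D}  [new]
{A} --b--> {E}  [new]
{A} --c--> {D,E}  [new]
{B,C,D} --a--> {B,C,D,E}  [new]
{B,C,D} --b--> {A,B,C,D,E}  [new]
{B,C,D} --c--> {A,B,D,E}  [new]
{E} --a--> {A,C,D,E}  [new]
{E} --b--> {C}  [new]
{E} --c--> {C}  [seen]
{D,E} --a--> {A,C,D,E}  [seen]
{D,E} --b--> {A,C,D}  [new]
{D,E} --c--> {B,C,D,E}  [seen]
{B,C,D,E} --a--> {A,B,C,D,E}  [seen]
{B,C,D,E} --b--> {A,B,C,D,E}  [seen]
{B,C,D,E} --c--> {A,B,C,D,E}  [seen]
{A,B,C,D,E} --a--> {A,B,C,D,E}  [seen]
{A,B,C,D,E} --b--> {A,B,C,D,E}  [seen]
{A,B,C,D,E} --c--> {A,B,C,D,E}  [seen]
{A,B,D,E} --a--> {A,B,C,D,E}  [seen]
{A,B,D,E} --b--> {A,B,C,D,E}  [seen]
{A,B,D,E} --c--> {A,B,C,D,E}  [seen]
{A,C,D,E} --a--> {A,B,C,D,E}  [seen]
{A,C,D,E} --b--> {A,C,D,E}  [seen]
{A,C,D,E} --c--> {A,B,C,D,E}  [seen]
{C} --a--> {C,D}  [new]
{C} --b--> {E}  [seen]
{C} --c--> {A,B,E}  [new]
{A,C,D} --a--> {B,C,D,E}  [seen]
{A,C,D} --b--> {A,D,E}  [new]
{A,C,D} --c--> {A,B,D,E}  [seen]
{C,D} --a--> {C,D,E}  [new]
{C,D} --b--> {A,D,E}  [seen]
{C,D} --c--> {A,B,D,E}  [seen]
{A,B,E} --a--> {A,B,C,D,E}  [seen]
{A,B,E} --b--> {A,B,C,E}  [new]
{A,B,E} --c--> {A,C,D,E}  [seen]
{A,D,E} --a--> {A,B,C,D,E}  [seen]
{A,D,E} --b--> {A,C,D,E}  [seen]
{A,D,E} --c--> {B,C,D,E}  [seen]
{C,D,E} --a--> {A,C,D,E}  [seen]
{C,D,E} --b--> {A,C,D,E}  [seen]
{C,D,E} --c--> {A,B,C,D,E}  [seen]
{A,B,C,E} --a--> {A,B,C,D,E}  [seen]
{A,B,C,E} --b--> {A,B,C,E}  [seen]
{A,B,C,E} --c--> {A,B,C,D,E}  [seen]
Reachable DFA states: {A}, {B,C,D}, {E}, {D,E}, {B,C,D,E}, {A,B,C,D,E}, {A,B,D,E}, {A,C,D,E}, {C}, {A,C,D}, {C,D}, {A,B,E}, {A,D,E}, {C,D,E}, {A,B,C,E}.

15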